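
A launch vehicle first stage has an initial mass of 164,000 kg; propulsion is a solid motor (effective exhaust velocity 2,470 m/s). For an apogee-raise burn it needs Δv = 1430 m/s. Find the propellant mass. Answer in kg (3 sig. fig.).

Using Δv = v_e ln(m₀/m_f): m₀/m_f = exp(Δv / v_e) = exp(1430 / 2470.0) = exp(0.5789) = 1.7842.
m_f = 164,000 / 1.7842 = 91,917.9 kg, so propellant = m₀ − m_f = 164,000 − 91,917.9 = 72,082.1 kg.

propellant mass ≈ 72100 kg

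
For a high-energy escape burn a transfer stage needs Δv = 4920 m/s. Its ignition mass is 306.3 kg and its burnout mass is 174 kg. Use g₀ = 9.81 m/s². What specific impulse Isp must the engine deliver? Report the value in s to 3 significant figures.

ln(m₀/m_f) = ln(306.3/174) = ln(1.76) = 0.5655.
v_e = Δv / ln(m₀/m_f) = 4920 / 0.5655 = 8700.1 m/s.
Isp = v_e / g₀ = 8700.1 / 9.81 = 886.9 s.

Isp ≈ 887 s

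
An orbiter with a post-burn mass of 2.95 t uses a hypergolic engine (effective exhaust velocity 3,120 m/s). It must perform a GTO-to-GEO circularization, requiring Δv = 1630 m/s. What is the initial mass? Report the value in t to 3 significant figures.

initial mass ≈ 4.97 t

From the ideal rocket equation, m₀/m_f = exp(Δv / v_e) = exp(1630 / 3120.0) = exp(0.5224) = 1.6861.
m₀ = m_f × 1.6861 = 2.95 × 1.6861 = 4.974 t.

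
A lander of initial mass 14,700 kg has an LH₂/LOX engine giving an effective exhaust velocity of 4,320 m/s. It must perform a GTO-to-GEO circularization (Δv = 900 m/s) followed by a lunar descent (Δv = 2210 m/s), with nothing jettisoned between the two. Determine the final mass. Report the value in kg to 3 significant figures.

final mass ≈ 7160 kg

After the first burn: m = 14700 × exp(−900/4320.0) = 14700 × 0.81194 = 11,935.5 kg.
After the second burn: m = 11,935.5 × exp(−2210/4320.0) = 11,935.5 × 0.59955 = 7,155.93 kg.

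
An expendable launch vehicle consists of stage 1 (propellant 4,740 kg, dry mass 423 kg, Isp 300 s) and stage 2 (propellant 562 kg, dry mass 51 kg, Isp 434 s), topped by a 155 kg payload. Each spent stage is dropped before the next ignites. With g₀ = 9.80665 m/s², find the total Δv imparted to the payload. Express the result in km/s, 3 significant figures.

Ignition mass of stage 1 = 4,740+423 + 562+51 + 155 = 5,931 kg.
Stage 1: m₀ = 5,931 kg, m_f = 5,931 − 4,740 = 1,191 kg; Δv = 300×9.80665×ln(4.98) = 2942.0×1.6054 ≈ 4723 m/s.
Stage 2: m₀ = 768 kg, m_f = 768 − 562 = 206 kg; Δv = 434×9.80665×ln(3.728) = 4256.1×1.3159 ≈ 5601 m/s.
Total Δv = 4723 + 5601 = 10324 m/s.

Δv ≈ 10.3 km/s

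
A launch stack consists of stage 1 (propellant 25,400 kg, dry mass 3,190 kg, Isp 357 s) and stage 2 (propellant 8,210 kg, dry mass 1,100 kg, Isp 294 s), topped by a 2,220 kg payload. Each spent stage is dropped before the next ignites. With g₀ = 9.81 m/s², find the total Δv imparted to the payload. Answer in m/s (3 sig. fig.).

Ignition mass of stage 1 = 25,400+3,190 + 8,210+1,100 + 2,220 = 40,120 kg.
Stage 1: m₀ = 40,120 kg, m_f = 40,120 − 25,400 = 14,720 kg; Δv = 357×9.81×ln(2.726) = 3502.2×1.0027 ≈ 3512 m/s.
Stage 2: m₀ = 11,530 kg, m_f = 11,530 − 8,210 = 3,320 kg; Δv = 294×9.81×ln(3.473) = 2884.1×1.2450 ≈ 3591 m/s.
Total Δv = 3512 + 3591 = 7103 m/s.

Δv ≈ 7100 m/s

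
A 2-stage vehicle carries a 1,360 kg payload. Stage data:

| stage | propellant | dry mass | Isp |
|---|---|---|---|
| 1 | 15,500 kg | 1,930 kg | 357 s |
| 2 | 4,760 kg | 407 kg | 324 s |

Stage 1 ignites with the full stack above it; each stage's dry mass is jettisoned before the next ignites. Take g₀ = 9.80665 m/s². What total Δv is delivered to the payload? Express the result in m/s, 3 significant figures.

Δv ≈ 7800 m/s

Ignition mass of stage 1 = 15,500+1,930 + 4,760+407 + 1,360 = 23,957 kg.
Stage 1: m₀ = 23,957 kg, m_f = 23,957 − 15,500 = 8,457 kg; Δv = 357×9.80665×ln(2.833) = 3501.0×1.0413 ≈ 3645 m/s.
Stage 2: m₀ = 6,527 kg, m_f = 6,527 − 4,760 = 1,767 kg; Δv = 324×9.80665×ln(3.694) = 3177.4×1.3067 ≈ 4152 m/s.
Total Δv = 3645 + 4152 = 7797 m/s.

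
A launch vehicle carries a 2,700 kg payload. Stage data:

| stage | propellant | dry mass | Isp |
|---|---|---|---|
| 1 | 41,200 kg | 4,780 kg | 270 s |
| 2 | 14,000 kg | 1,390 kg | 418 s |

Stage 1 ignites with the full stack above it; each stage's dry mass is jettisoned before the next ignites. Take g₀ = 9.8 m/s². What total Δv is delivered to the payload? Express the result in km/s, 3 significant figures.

Δv ≈ 8.82 km/s

Ignition mass of stage 1 = 41,200+4,780 + 14,000+1,390 + 2,700 = 64,070 kg.
Stage 1: m₀ = 64,070 kg, m_f = 64,070 − 41,200 = 22,870 kg; Δv = 270×9.8×ln(2.801) = 2646.0×1.0302 ≈ 2726 m/s.
Stage 2: m₀ = 18,090 kg, m_f = 18,090 − 14,000 = 4,090 kg; Δv = 418×9.8×ln(4.423) = 4096.4×1.4868 ≈ 6091 m/s.
Total Δv = 2726 + 6091 = 8817 m/s.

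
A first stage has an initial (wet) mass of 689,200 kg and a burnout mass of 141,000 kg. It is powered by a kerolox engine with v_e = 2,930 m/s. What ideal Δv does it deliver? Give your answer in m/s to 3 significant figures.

Rocket equation: Δv = v_e · ln(m₀/m_f) = 2930.0 × ln(4.888) = 2930.0 × 1.5868 ≈ 4649.2 m/s.

Δv ≈ 4650 m/s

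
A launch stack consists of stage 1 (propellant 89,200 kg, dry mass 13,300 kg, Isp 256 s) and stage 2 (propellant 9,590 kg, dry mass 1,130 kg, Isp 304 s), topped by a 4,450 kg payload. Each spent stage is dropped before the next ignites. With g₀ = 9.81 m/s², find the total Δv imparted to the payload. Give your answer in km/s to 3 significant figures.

Δv ≈ 6.55 km/s

Ignition mass of stage 1 = 89,200+13,300 + 9,590+1,130 + 4,450 = 117,670 kg.
Stage 1: m₀ = 117,670 kg, m_f = 117,670 − 89,200 = 28,470 kg; Δv = 256×9.81×ln(4.133) = 2511.4×1.4190 ≈ 3564 m/s.
Stage 2: m₀ = 15,170 kg, m_f = 15,170 − 9,590 = 5,580 kg; Δv = 304×9.81×ln(2.719) = 2982.2×1.0001 ≈ 2983 m/s.
Total Δv = 3564 + 2983 = 6547 m/s.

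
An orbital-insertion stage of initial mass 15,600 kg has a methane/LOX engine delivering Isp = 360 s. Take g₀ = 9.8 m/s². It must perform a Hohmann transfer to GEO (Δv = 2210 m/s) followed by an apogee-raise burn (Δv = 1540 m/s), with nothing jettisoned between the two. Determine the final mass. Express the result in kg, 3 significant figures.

final mass ≈ 5390 kg

v_e = Isp · g₀ = 360 × 9.8 = 3528.0 m/s.
After the first burn: m = 15600 × exp(−2210/3528.0) = 15600 × 0.53450 = 8,338.2 kg.
After the second burn: m = 8,338.2 × exp(−1540/3528.0) = 8,338.2 × 0.64629 = 5,388.9 kg.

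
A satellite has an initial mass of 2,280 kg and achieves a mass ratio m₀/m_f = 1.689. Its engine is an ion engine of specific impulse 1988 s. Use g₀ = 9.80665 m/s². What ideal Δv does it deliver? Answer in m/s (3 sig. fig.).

v_e = Isp · g₀ = 1988 × 9.80665 = 19495.6 m/s.
Δv = v_e · ln(1.689) = 19495.6 × 0.5241 ≈ 10218.4 m/s.

Δv ≈ 10200 m/s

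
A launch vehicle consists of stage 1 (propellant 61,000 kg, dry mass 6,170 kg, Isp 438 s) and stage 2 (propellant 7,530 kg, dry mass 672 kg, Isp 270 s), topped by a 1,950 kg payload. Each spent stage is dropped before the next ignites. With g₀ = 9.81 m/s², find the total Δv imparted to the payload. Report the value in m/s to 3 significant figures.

Ignition mass of stage 1 = 61,000+6,170 + 7,530+672 + 1,950 = 77,322 kg.
Stage 1: m₀ = 77,322 kg, m_f = 77,322 − 61,000 = 16,322 kg; Δv = 438×9.81×ln(4.737) = 4296.8×1.5555 ≈ 6683 m/s.
Stage 2: m₀ = 10,152 kg, m_f = 10,152 − 7,530 = 2,622 kg; Δv = 270×9.81×ln(3.872) = 2648.7×1.3537 ≈ 3586 m/s.
Total Δv = 6683 + 3586 = 10269 m/s.

Δv ≈ 10300 m/s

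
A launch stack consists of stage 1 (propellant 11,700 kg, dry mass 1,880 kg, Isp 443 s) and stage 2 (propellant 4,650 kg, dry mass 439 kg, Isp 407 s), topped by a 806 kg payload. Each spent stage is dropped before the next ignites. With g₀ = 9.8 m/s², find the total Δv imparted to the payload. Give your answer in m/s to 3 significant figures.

Ignition mass of stage 1 = 11,700+1,880 + 4,650+439 + 806 = 19,475 kg.
Stage 1: m₀ = 19,475 kg, m_f = 19,475 − 11,700 = 7,775 kg; Δv = 443×9.8×ln(2.505) = 4341.4×0.9182 ≈ 3986 m/s.
Stage 2: m₀ = 5,895 kg, m_f = 5,895 − 4,650 = 1,245 kg; Δv = 407×9.8×ln(4.735) = 3988.6×1.5550 ≈ 6202 m/s.
Total Δv = 3986 + 6202 = 10188 m/s.

Δv ≈ 10200 m/s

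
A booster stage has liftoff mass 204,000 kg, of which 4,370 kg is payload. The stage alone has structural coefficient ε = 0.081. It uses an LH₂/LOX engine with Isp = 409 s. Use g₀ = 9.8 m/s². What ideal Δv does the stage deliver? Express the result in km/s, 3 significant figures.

Δv ≈ 9.20 km/s

Stage wet mass = m₀ − payload = 204,000 − 4,370 = 199,630 kg.
Stage dry mass = ε × stage wet mass = 0.081 × 199,630 = 16,170 kg.
Burnout mass m_f = stage dry + payload = 16,170 + 4,370 = 20,540 kg.
v_e = Isp · g₀ = 409 × 9.8 = 4008.2 m/s.
Δv = v_e · ln(204,000/20,540) = 4008.2 × ln(9.932) = 4008.2 × 2.2957 ≈ 9202 m/s.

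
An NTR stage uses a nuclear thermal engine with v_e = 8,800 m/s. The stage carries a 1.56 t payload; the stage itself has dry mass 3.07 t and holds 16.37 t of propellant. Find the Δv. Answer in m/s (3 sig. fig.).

m₀ = payload + dry + propellant = 1.56 + 3.07 + 16.37 = 21 t.
m_f = payload + dry = 1.56 + 3.07 = 4.63 t.
Δv = v_e · ln(m₀/m_f) = 8800.0 × ln(4.536) = 8800.0 × 1.5120 ≈ 13305.3 m/s.

Δv ≈ 13300 m/s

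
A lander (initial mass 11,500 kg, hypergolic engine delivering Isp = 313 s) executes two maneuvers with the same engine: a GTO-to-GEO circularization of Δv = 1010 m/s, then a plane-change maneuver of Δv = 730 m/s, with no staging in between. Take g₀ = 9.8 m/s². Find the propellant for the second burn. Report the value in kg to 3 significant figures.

v_e = Isp · g₀ = 313 × 9.8 = 3067.4 m/s.
After the first burn: m = 11500 × exp(−1010/3067.4) = 11500 × 0.71945 = 8,273.68 kg.
After the second burn: m = 8,273.68 × exp(−730/3067.4) = 8,273.68 × 0.78821 = 6,521.4 kg.
Second-burn propellant = 8,273.68 − 6,521.4 = 1,752.28 kg.

propellant for the second burn ≈ 1750 kg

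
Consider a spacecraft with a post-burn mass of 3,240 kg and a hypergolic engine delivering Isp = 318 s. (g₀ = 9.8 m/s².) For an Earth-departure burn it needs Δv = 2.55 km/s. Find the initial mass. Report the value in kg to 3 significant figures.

v_e = Isp · g₀ = 318 × 9.8 = 3116.4 m/s.
Using Δv = v_e ln(m₀/m_f): m₀/m_f = exp(Δv / v_e) = exp(2550 / 3116.4) = exp(0.8183) = 2.2665.
m₀ = m_f × 2.2665 = 3,240 × 2.2665 = 7,343.46 kg.

initial mass ≈ 7340 kg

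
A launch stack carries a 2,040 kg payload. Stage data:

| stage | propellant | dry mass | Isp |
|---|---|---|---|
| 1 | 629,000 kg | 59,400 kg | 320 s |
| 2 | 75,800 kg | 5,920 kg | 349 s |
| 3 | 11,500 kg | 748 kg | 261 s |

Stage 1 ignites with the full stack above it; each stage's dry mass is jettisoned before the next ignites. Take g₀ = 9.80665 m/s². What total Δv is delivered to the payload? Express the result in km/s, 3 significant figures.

Ignition mass of stage 1 = 629,000+59,400 + 75,800+5,920 + 11,500+748 + 2,040 = 784,408 kg.
Stage 1: m₀ = 784,408 kg, m_f = 784,408 − 629,000 = 155,408 kg; Δv = 320×9.80665×ln(5.047) = 3138.1×1.6189 ≈ 5080 m/s.
Stage 2: m₀ = 96,008 kg, m_f = 96,008 − 75,800 = 20,208 kg; Δv = 349×9.80665×ln(4.751) = 3422.5×1.5584 ≈ 5333 m/s.
Stage 3: m₀ = 14,288 kg, m_f = 14,288 − 11,500 = 2,788 kg; Δv = 261×9.80665×ln(5.125) = 2559.5×1.6341 ≈ 4183 m/s.
Total Δv = 5080 + 5333 + 4183 = 14596 m/s.

Δv ≈ 14.6 km/s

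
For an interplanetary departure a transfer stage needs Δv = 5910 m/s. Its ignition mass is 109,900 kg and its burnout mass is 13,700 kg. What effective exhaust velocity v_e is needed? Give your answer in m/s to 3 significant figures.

v_e ≈ 2840 m/s

ln(m₀/m_f) = ln(109900/13700) = ln(8.022) = 2.0822.
v_e = Δv / ln(m₀/m_f) = 5910 / 2.0822 = 2838.4 m/s.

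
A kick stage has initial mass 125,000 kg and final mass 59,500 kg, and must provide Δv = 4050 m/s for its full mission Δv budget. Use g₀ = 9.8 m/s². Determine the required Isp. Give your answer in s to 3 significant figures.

Isp ≈ 557 s

ln(m₀/m_f) = ln(125000/59500) = ln(2.101) = 0.7423.
v_e = Δv / ln(m₀/m_f) = 4050 / 0.7423 = 5455.7 m/s.
Isp = v_e / g₀ = 5455.7 / 9.8 = 556.7 s.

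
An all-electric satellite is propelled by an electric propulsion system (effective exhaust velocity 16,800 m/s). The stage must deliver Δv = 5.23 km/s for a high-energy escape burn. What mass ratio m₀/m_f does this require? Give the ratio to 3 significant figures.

By the Tsiolkovsky rocket equation, m₀/m_f = exp(Δv / v_e) = exp(5230 / 16800.0) = exp(0.3113) = 1.3652.

mass ratio ≈ 1.37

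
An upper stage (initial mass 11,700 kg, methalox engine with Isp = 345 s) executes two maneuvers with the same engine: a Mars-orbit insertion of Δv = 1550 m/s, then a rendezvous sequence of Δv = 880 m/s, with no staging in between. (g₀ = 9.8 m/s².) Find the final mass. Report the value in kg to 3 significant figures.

final mass ≈ 5700 kg

v_e = Isp · g₀ = 345 × 9.8 = 3381.0 m/s.
After the first burn: m = 11700 × exp(−1550/3381.0) = 11700 × 0.63227 = 7,397.56 kg.
After the second burn: m = 7,397.56 × exp(−880/3381.0) = 7,397.56 × 0.77084 = 5,702.34 kg.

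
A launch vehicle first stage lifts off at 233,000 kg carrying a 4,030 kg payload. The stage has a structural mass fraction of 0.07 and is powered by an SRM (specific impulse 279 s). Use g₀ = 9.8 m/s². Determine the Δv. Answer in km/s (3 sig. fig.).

Stage wet mass = m₀ − payload = 233,000 − 4,030 = 228,970 kg.
Stage dry mass = ε × stage wet mass = 0.07 × 228,970 = 16,027.9 kg.
Burnout mass m_f = stage dry + payload = 16,027.9 + 4,030 = 20,057.9 kg.
v_e = Isp · g₀ = 279 × 9.8 = 2734.2 m/s.
By the Tsiolkovsky rocket equation, Δv = v_e · ln(233,000/20,057.9) = 2734.2 × ln(11.62) = 2734.2 × 2.4524 ≈ 6705 m/s.

Δv ≈ 6.71 km/s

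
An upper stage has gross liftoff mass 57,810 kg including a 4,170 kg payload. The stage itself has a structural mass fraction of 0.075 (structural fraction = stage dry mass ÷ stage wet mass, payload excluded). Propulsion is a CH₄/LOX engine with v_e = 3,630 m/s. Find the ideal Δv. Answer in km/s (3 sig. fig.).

Stage wet mass = m₀ − payload = 57,810 − 4,170 = 53,640 kg.
Stage dry mass = ε × stage wet mass = 0.075 × 53,640 = 4,023 kg.
Burnout mass m_f = stage dry + payload = 4,023 + 4,170 = 8,193 kg.
Δv = v_e · ln(57,810/8,193) = 3630.0 × ln(7.056) = 3630.0 × 1.9539 ≈ 7093 m/s.

Δv ≈ 7.09 km/s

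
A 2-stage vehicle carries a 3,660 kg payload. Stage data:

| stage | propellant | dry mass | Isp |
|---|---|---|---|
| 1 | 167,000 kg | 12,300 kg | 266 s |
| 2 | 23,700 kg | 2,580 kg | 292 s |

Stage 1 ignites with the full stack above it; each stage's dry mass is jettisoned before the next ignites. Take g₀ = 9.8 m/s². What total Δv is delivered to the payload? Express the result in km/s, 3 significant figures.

Ignition mass of stage 1 = 167,000+12,300 + 23,700+2,580 + 3,660 = 209,240 kg.
Stage 1: m₀ = 209,240 kg, m_f = 209,240 − 167,000 = 42,240 kg; Δv = 266×9.8×ln(4.954) = 2606.8×1.6001 ≈ 4171 m/s.
Stage 2: m₀ = 29,940 kg, m_f = 29,940 − 23,700 = 6,240 kg; Δv = 292×9.8×ln(4.798) = 2861.6×1.5682 ≈ 4488 m/s.
Total Δv = 4171 + 4488 = 8659 m/s.

Δv ≈ 8.66 km/s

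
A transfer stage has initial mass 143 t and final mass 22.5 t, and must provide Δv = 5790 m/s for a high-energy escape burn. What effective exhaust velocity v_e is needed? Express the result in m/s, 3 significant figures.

v_e ≈ 3130 m/s

ln(m₀/m_f) = ln(143000/22500) = ln(6.356) = 1.8493.
Rocket equation: v_e = Δv / ln(m₀/m_f) = 5790 / 1.8493 = 3130.9 m/s.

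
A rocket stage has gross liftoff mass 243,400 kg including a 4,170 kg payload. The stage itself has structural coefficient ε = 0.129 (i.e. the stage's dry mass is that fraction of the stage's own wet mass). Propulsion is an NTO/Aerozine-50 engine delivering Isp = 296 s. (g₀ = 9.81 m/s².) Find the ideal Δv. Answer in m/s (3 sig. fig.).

Stage wet mass = m₀ − payload = 243,400 − 4,170 = 239,230 kg.
Stage dry mass = ε × stage wet mass = 0.129 × 239,230 = 30,860.7 kg.
Burnout mass m_f = stage dry + payload = 30,860.7 + 4,170 = 35,030.7 kg.
v_e = Isp · g₀ = 296 × 9.81 = 2903.8 m/s.
From the ideal rocket equation, Δv = v_e · ln(243,400/35,030.7) = 2903.8 × ln(6.948) = 2903.8 × 1.9385 ≈ 5629 m/s.

Δv ≈ 5630 m/s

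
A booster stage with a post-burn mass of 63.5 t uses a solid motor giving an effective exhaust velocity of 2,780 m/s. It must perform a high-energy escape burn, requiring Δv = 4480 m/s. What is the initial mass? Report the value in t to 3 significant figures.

m₀/m_f = exp(Δv / v_e) = exp(4480 / 2780.0) = exp(1.6115) = 5.0104.
m₀ = m_f × 5.0104 = 63.5 × 5.0104 = 318.16 t.

initial mass ≈ 318 t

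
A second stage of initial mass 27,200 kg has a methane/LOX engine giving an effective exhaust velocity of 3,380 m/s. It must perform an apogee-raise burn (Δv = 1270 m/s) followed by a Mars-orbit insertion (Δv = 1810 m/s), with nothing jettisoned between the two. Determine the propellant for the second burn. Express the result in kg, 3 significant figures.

After the first burn: m = 27200 × exp(−1270/3380.0) = 27200 × 0.68678 = 18,680.4 kg.
After the second burn: m = 18,680.4 × exp(−1810/3380.0) = 18,680.4 × 0.58537 = 10,934.9 kg.
Second-burn propellant = 18,680.4 − 10,934.9 = 7,745.5 kg.

propellant for the second burn ≈ 7750 kg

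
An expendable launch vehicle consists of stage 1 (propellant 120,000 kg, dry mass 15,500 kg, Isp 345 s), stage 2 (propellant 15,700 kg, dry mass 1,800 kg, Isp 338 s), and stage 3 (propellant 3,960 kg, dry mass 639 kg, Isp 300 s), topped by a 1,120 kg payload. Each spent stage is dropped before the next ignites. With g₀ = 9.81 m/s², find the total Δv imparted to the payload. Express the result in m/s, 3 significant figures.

Δv ≈ 12000 m/s

Ignition mass of stage 1 = 120,000+15,500 + 15,700+1,800 + 3,960+639 + 1,120 = 158,719 kg.
Stage 1: m₀ = 158,719 kg, m_f = 158,719 − 120,000 = 38,719 kg; Δv = 345×9.81×ln(4.099) = 3384.5×1.4108 ≈ 4775 m/s.
Stage 2: m₀ = 23,219 kg, m_f = 23,219 − 15,700 = 7,519 kg; Δv = 338×9.81×ln(3.088) = 3315.8×1.1275 ≈ 3739 m/s.
Stage 3: m₀ = 5,719 kg, m_f = 5,719 − 3,960 = 1,759 kg; Δv = 300×9.81×ln(3.251) = 2943.0×1.1790 ≈ 3470 m/s.
Total Δv = 4775 + 3739 + 3470 = 11984 m/s.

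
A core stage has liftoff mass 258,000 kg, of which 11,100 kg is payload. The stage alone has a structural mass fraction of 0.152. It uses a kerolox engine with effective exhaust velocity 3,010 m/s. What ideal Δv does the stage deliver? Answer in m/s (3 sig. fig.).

Stage wet mass = m₀ − payload = 258,000 − 11,100 = 246,900 kg.
Stage dry mass = ε × stage wet mass = 0.152 × 246,900 = 37,528.8 kg.
Burnout mass m_f = stage dry + payload = 37,528.8 + 11,100 = 48,628.8 kg.
Δv = v_e · ln(258,000/48,628.8) = 3010.0 × ln(5.305) = 3010.0 × 1.6687 ≈ 5023 m/s.

Δv ≈ 5020 m/s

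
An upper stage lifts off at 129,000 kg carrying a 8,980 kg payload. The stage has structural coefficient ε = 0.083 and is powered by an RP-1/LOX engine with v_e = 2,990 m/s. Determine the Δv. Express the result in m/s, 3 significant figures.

Stage wet mass = m₀ − payload = 129,000 − 8,980 = 120,020 kg.
Stage dry mass = ε × stage wet mass = 0.083 × 120,020 = 9,961.66 kg.
Burnout mass m_f = stage dry + payload = 9,961.66 + 8,980 = 18,941.66 kg.
Δv = v_e · ln(129,000/18,941.66) = 2990.0 × ln(6.81) = 2990.0 × 1.9184 ≈ 5736 m/s.

Δv ≈ 5740 m/s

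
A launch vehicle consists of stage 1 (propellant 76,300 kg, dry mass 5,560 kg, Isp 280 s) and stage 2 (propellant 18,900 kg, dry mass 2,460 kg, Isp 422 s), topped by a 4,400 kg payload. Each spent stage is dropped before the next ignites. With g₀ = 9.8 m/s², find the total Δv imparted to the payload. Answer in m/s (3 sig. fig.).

Δv ≈ 8860 m/s

Ignition mass of stage 1 = 76,300+5,560 + 18,900+2,460 + 4,400 = 107,620 kg.
Stage 1: m₀ = 107,620 kg, m_f = 107,620 − 76,300 = 31,320 kg; Δv = 280×9.8×ln(3.436) = 2744.0×1.2343 ≈ 3387 m/s.
Stage 2: m₀ = 25,760 kg, m_f = 25,760 − 18,900 = 6,860 kg; Δv = 422×9.8×ln(3.755) = 4135.6×1.3231 ≈ 5472 m/s.
Total Δv = 3387 + 5472 = 8859 m/s.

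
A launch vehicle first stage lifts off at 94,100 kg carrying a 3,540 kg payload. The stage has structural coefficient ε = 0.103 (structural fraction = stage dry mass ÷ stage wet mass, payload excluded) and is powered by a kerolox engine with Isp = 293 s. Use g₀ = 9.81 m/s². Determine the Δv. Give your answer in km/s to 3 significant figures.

Δv ≈ 5.72 km/s

Stage wet mass = m₀ − payload = 94,100 − 3,540 = 90,560 kg.
Stage dry mass = ε × stage wet mass = 0.103 × 90,560 = 9,327.68 kg.
Burnout mass m_f = stage dry + payload = 9,327.68 + 3,540 = 12,867.68 kg.
v_e = Isp · g₀ = 293 × 9.81 = 2874.3 m/s.
By the Tsiolkovsky rocket equation, Δv = v_e · ln(94,100/12,867.68) = 2874.3 × ln(7.313) = 2874.3 × 1.9896 ≈ 5719 m/s.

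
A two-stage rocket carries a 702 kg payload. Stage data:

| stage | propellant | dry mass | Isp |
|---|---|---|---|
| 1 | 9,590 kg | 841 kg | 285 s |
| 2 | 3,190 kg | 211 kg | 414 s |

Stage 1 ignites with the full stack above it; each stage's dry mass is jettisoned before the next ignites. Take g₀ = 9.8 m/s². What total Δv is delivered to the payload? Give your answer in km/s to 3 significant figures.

Ignition mass of stage 1 = 9,590+841 + 3,190+211 + 702 = 14,534 kg.
Stage 1: m₀ = 14,534 kg, m_f = 14,534 − 9,590 = 4,944 kg; Δv = 285×9.8×ln(2.94) = 2793.0×1.0783 ≈ 3012 m/s.
Stage 2: m₀ = 4,103 kg, m_f = 4,103 − 3,190 = 913 kg; Δv = 414×9.8×ln(4.494) = 4057.2×1.5027 ≈ 6097 m/s.
Total Δv = 3012 + 6097 = 9109 m/s.

Δv ≈ 9.11 km/s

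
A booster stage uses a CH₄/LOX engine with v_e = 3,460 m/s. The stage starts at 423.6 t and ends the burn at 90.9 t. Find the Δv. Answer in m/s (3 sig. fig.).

From the ideal rocket equation, Δv = v_e · ln(m₀/m_f) = 3460.0 × ln(4.66) = 3460.0 × 1.5390 ≈ 5325.0 m/s.

Δv ≈ 5330 m/s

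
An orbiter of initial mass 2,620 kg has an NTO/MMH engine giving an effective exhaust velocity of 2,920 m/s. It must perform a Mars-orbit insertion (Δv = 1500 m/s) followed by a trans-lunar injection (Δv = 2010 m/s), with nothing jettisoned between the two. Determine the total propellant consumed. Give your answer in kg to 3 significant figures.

total propellant consumed ≈ 1830 kg

After the first burn: m = 2620 × exp(−1500/2920.0) = 2620 × 0.59828 = 1,567.49 kg.
After the second burn: m = 1,567.49 × exp(−2010/2920.0) = 1,567.49 × 0.50240 = 787.507 kg.
Total propellant = m₀ − m_final = 2620 − 787.507 = 1,832.493 kg.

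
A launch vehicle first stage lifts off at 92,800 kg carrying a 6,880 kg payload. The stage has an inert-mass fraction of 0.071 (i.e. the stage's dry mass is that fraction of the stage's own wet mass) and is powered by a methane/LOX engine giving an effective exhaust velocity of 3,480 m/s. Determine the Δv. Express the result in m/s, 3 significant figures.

Δv ≈ 6850 m/s

Stage wet mass = m₀ − payload = 92,800 − 6,880 = 85,920 kg.
Stage dry mass = ε × stage wet mass = 0.071 × 85,920 = 6,100.32 kg.
Burnout mass m_f = stage dry + payload = 6,100.32 + 6,880 = 12,980.32 kg.
By the Tsiolkovsky rocket equation, Δv = v_e · ln(92,800/12,980.32) = 3480.0 × ln(7.149) = 3480.0 × 1.9670 ≈ 6845 m/s.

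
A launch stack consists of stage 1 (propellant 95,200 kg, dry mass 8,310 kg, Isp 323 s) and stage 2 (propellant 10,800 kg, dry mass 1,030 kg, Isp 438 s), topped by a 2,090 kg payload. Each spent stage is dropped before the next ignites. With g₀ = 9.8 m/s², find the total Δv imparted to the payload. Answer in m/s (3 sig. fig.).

Δv ≈ 11700 m/s

Ignition mass of stage 1 = 95,200+8,310 + 10,800+1,030 + 2,090 = 117,430 kg.
Stage 1: m₀ = 117,430 kg, m_f = 117,430 − 95,200 = 22,230 kg; Δv = 323×9.8×ln(5.283) = 3165.4×1.6644 ≈ 5268 m/s.
Stage 2: m₀ = 13,920 kg, m_f = 13,920 − 10,800 = 3,120 kg; Δv = 438×9.8×ln(4.462) = 4292.4×1.4955 ≈ 6419 m/s.
Total Δv = 5268 + 6419 = 11687 m/s.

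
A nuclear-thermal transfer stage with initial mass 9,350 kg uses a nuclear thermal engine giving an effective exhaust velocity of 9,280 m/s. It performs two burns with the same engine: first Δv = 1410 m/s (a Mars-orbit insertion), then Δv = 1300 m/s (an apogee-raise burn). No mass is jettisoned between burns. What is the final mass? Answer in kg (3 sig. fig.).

After the first burn: m = 9350 × exp(−1410/9280.0) = 9350 × 0.85904 = 8,032.02 kg.
After the second burn: m = 8,032.02 × exp(−1300/9280.0) = 8,032.02 × 0.86928 = 6,982.07 kg.

final mass ≈ 6980 kg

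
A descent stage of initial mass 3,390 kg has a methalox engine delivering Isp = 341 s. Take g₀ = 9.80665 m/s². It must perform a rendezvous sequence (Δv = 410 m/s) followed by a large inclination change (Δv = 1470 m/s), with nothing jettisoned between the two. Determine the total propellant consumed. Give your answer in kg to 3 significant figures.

v_e = Isp · g₀ = 341 × 9.80665 = 3344.1 m/s.
After the first burn: m = 3390 × exp(−410/3344.1) = 3390 × 0.88461 = 2,998.83 kg.
After the second burn: m = 2,998.83 × exp(−1470/3344.1) = 2,998.83 × 0.64430 = 1,932.15 kg.
Total propellant = m₀ − m_final = 3390 − 1,932.15 = 1,457.85 kg.

total propellant consumed ≈ 1460 kg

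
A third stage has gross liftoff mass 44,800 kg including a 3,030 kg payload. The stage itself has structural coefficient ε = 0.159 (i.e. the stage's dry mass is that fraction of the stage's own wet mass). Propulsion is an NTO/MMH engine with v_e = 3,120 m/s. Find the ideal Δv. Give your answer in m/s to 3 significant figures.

Δv ≈ 4780 m/s

Stage wet mass = m₀ − payload = 44,800 − 3,030 = 41,770 kg.
Stage dry mass = ε × stage wet mass = 0.159 × 41,770 = 6,641.43 kg.
Burnout mass m_f = stage dry + payload = 6,641.43 + 3,030 = 9,671.43 kg.
Rocket equation: Δv = v_e · ln(44,800/9,671.43) = 3120.0 × ln(4.632) = 3120.0 × 1.5330 ≈ 4783 m/s.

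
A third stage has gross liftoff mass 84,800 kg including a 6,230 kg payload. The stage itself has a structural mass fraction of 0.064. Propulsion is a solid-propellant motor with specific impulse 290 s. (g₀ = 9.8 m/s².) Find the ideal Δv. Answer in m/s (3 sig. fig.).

Stage wet mass = m₀ − payload = 84,800 − 6,230 = 78,570 kg.
Stage dry mass = ε × stage wet mass = 0.064 × 78,570 = 5,028.48 kg.
Burnout mass m_f = stage dry + payload = 5,028.48 + 6,230 = 11,258.48 kg.
v_e = Isp · g₀ = 290 × 9.8 = 2842.0 m/s.
Δv = v_e · ln(84,800/11,258.48) = 2842.0 × ln(7.532) = 2842.0 × 2.0192 ≈ 5738 m/s.

Δv ≈ 5740 m/s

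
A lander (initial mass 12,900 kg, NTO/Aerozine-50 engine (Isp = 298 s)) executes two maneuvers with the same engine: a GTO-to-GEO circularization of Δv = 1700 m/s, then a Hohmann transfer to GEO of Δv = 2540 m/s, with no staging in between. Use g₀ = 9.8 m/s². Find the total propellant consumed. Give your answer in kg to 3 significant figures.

total propellant consumed ≈ 9880 kg

v_e = Isp · g₀ = 298 × 9.8 = 2920.4 m/s.
After the first burn: m = 12900 × exp(−1700/2920.4) = 12900 × 0.55872 = 7,207.49 kg.
After the second burn: m = 7,207.49 × exp(−2540/2920.4) = 7,207.49 × 0.41906 = 3,020.37 kg.
Total propellant = m₀ − m_final = 12900 − 3,020.37 = 9,879.63 kg.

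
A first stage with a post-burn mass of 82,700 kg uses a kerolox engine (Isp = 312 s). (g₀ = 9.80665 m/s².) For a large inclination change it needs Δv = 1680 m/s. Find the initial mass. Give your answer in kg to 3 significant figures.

initial mass ≈ 143000 kg

v_e = Isp · g₀ = 312 × 9.80665 = 3059.7 m/s.
m₀/m_f = exp(Δv / v_e) = exp(1680 / 3059.7) = exp(0.5491) = 1.7317.
m₀ = m_f × 1.7317 = 82,700 × 1.7317 = 143,212 kg.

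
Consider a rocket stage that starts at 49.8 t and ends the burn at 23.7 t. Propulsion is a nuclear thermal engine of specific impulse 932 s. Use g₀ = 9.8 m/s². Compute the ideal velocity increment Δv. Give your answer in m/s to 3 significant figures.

Δv ≈ 6780 m/s

v_e = Isp · g₀ = 932 × 9.8 = 9133.6 m/s.
Rocket equation: Δv = v_e · ln(m₀/m_f) = 9133.6 × ln(2.101) = 9133.6 × 0.7425 ≈ 6782.1 m/s.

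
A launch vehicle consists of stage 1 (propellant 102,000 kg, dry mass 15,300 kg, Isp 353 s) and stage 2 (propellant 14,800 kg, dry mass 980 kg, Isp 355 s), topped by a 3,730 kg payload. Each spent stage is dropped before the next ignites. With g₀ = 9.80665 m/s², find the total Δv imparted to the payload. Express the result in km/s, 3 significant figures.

Ignition mass of stage 1 = 102,000+15,300 + 14,800+980 + 3,730 = 136,810 kg.
Stage 1: m₀ = 136,810 kg, m_f = 136,810 − 102,000 = 34,810 kg; Δv = 353×9.80665×ln(3.93) = 3461.7×1.3687 ≈ 4738 m/s.
Stage 2: m₀ = 19,510 kg, m_f = 19,510 − 14,800 = 4,710 kg; Δv = 355×9.80665×ln(4.142) = 3481.4×1.4212 ≈ 4948 m/s.
Total Δv = 4738 + 4948 = 9686 m/s.

Δv ≈ 9.69 km/s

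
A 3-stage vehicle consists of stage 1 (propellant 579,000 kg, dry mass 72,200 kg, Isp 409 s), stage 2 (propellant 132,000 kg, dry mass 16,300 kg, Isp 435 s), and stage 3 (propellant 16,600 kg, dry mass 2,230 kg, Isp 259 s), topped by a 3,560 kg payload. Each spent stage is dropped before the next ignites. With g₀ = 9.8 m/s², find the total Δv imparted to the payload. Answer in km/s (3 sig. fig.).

Ignition mass of stage 1 = 579,000+72,200 + 132,000+16,300 + 16,600+2,230 + 3,560 = 821,890 kg.
Stage 1: m₀ = 821,890 kg, m_f = 821,890 − 579,000 = 242,890 kg; Δv = 409×9.8×ln(3.384) = 4008.2×1.2190 ≈ 4886 m/s.
Stage 2: m₀ = 170,690 kg, m_f = 170,690 − 132,000 = 38,690 kg; Δv = 435×9.8×ln(4.412) = 4263.0×1.4843 ≈ 6327 m/s.
Stage 3: m₀ = 22,390 kg, m_f = 22,390 − 16,600 = 5,790 kg; Δv = 259×9.8×ln(3.867) = 2538.2×1.3525 ≈ 3433 m/s.
Total Δv = 4886 + 6327 + 3433 = 14646 m/s.

Δv ≈ 14.6 km/s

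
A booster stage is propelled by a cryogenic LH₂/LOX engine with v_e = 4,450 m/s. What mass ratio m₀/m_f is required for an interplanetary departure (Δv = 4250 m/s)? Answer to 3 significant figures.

mass ratio ≈ 2.60

m₀/m_f = exp(Δv / v_e) = exp(4250 / 4450.0) = exp(0.9551) = 2.5988.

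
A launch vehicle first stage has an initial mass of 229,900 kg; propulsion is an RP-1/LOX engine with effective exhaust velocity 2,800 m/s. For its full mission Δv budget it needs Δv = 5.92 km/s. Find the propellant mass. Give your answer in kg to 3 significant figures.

propellant mass ≈ 202000 kg

Using Δv = v_e ln(m₀/m_f): m₀/m_f = exp(Δv / v_e) = exp(5920 / 2800.0) = exp(2.1143) = 8.2837.
m_f = 229,900 / 8.2837 = 27,753.3 kg, so propellant = m₀ − m_f = 229,900 − 27,753.3 = 202,146.7 kg.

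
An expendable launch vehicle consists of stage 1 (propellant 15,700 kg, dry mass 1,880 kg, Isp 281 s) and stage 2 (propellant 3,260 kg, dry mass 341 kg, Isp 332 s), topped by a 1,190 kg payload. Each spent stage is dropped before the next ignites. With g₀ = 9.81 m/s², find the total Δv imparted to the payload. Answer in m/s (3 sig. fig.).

Ignition mass of stage 1 = 15,700+1,880 + 3,260+341 + 1,190 = 22,371 kg.
Stage 1: m₀ = 22,371 kg, m_f = 22,371 − 15,700 = 6,671 kg; Δv = 281×9.81×ln(3.353) = 2756.6×1.2100 ≈ 3335 m/s.
Stage 2: m₀ = 4,791 kg, m_f = 4,791 − 3,260 = 1,531 kg; Δv = 332×9.81×ln(3.129) = 3256.9×1.1408 ≈ 3716 m/s.
Total Δv = 3335 + 3716 = 7051 m/s.

Δv ≈ 7050 m/s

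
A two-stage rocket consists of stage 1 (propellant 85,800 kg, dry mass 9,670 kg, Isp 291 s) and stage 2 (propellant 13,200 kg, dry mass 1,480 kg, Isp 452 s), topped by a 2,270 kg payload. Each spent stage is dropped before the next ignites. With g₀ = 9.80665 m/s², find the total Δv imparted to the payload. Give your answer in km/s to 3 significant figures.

Δv ≈ 10.8 km/s

Ignition mass of stage 1 = 85,800+9,670 + 13,200+1,480 + 2,270 = 112,420 kg.
Stage 1: m₀ = 112,420 kg, m_f = 112,420 − 85,800 = 26,620 kg; Δv = 291×9.80665×ln(4.223) = 2853.7×1.4406 ≈ 4111 m/s.
Stage 2: m₀ = 16,950 kg, m_f = 16,950 − 13,200 = 3,750 kg; Δv = 452×9.80665×ln(4.52) = 4432.6×1.5085 ≈ 6687 m/s.
Total Δv = 4111 + 6687 = 10798 m/s.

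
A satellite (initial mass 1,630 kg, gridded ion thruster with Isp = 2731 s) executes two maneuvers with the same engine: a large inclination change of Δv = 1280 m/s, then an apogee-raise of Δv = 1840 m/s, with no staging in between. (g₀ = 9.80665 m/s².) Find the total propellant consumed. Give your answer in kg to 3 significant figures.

v_e = Isp · g₀ = 2731 × 9.80665 = 26782.0 m/s.
After the first burn: m = 1630 × exp(−1280/26782.0) = 1630 × 0.95333 = 1,553.93 kg.
After the second burn: m = 1,553.93 × exp(−1840/26782.0) = 1,553.93 × 0.93360 = 1,450.75 kg.
Total propellant = m₀ − m_final = 1630 − 1,450.75 = 179.25 kg.

total propellant consumed ≈ 179 kg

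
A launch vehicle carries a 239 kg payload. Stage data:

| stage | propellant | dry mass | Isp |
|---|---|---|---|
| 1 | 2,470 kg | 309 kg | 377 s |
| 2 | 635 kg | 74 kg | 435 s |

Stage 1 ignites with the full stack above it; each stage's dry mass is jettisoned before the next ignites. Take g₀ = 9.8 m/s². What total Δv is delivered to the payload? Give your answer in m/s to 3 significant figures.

Δv ≈ 8740 m/s

Ignition mass of stage 1 = 2,470+309 + 635+74 + 239 = 3,727 kg.
Stage 1: m₀ = 3,727 kg, m_f = 3,727 − 2,470 = 1,257 kg; Δv = 377×9.8×ln(2.965) = 3694.6×1.0869 ≈ 4016 m/s.
Stage 2: m₀ = 948 kg, m_f = 948 − 635 = 313 kg; Δv = 435×9.8×ln(3.029) = 4263.0×1.1082 ≈ 4724 m/s.
Total Δv = 4016 + 4724 = 8740 m/s.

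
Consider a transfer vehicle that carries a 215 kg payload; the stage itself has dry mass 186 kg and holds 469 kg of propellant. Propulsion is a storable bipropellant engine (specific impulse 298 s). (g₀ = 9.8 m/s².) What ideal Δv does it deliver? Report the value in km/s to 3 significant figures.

v_e = Isp · g₀ = 298 × 9.8 = 2920.4 m/s.
m₀ = payload + dry + propellant = 215 + 186 + 469 = 870 kg.
m_f = payload + dry = 215 + 186 = 401 kg.
Δv = v_e · ln(m₀/m_f) = 2920.4 × ln(2.17) = 2920.4 × 0.7745 ≈ 2261.9 m/s.

Δv ≈ 2.26 km/s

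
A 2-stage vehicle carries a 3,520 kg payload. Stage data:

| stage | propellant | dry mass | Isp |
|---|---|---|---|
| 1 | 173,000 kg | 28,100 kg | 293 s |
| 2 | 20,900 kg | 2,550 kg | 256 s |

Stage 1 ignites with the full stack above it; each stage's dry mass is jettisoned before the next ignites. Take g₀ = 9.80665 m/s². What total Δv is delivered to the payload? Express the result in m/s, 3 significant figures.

Δv ≈ 7830 m/s

Ignition mass of stage 1 = 173,000+28,100 + 20,900+2,550 + 3,520 = 228,070 kg.
Stage 1: m₀ = 228,070 kg, m_f = 228,070 − 173,000 = 55,070 kg; Δv = 293×9.80665×ln(4.141) = 2873.3×1.4210 ≈ 4083 m/s.
Stage 2: m₀ = 26,970 kg, m_f = 26,970 − 20,900 = 6,070 kg; Δv = 256×9.80665×ln(4.443) = 2510.5×1.4914 ≈ 3744 m/s.
Total Δv = 4083 + 3744 = 7827 m/s.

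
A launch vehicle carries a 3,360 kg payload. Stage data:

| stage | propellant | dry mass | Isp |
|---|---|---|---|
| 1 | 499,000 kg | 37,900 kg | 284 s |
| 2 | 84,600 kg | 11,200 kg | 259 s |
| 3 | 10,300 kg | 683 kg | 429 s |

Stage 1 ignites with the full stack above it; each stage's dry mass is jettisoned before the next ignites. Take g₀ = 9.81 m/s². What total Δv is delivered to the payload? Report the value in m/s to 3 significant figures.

Δv ≈ 13200 m/s

Ignition mass of stage 1 = 499,000+37,900 + 84,600+11,200 + 10,300+683 + 3,360 = 647,043 kg.
Stage 1: m₀ = 647,043 kg, m_f = 647,043 − 499,000 = 148,043 kg; Δv = 284×9.81×ln(4.371) = 2786.0×1.4749 ≈ 4109 m/s.
Stage 2: m₀ = 110,143 kg, m_f = 110,143 − 84,600 = 25,543 kg; Δv = 259×9.81×ln(4.312) = 2540.8×1.4614 ≈ 3713 m/s.
Stage 3: m₀ = 14,343 kg, m_f = 14,343 − 10,300 = 4,043 kg; Δv = 429×9.81×ln(3.548) = 4208.5×1.2663 ≈ 5329 m/s.
Total Δv = 4109 + 3713 + 5329 = 13151 m/s.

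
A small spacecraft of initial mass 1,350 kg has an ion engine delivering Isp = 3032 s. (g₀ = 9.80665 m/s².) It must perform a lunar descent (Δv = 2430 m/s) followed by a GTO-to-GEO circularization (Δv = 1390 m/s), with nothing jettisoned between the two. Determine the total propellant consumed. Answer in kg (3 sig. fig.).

v_e = Isp · g₀ = 3032 × 9.80665 = 29733.8 m/s.
After the first burn: m = 1350 × exp(−2430/29733.8) = 1350 × 0.92153 = 1,244.07 kg.
After the second burn: m = 1,244.07 × exp(−1390/29733.8) = 1,244.07 × 0.95433 = 1,187.25 kg.
Total propellant = m₀ − m_final = 1350 − 1,187.25 = 162.75 kg.

total propellant consumed ≈ 163 kg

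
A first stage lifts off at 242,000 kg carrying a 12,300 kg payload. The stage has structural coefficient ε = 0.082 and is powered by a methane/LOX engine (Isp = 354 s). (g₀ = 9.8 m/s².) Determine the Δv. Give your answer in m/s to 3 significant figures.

Δv ≈ 7110 m/s

Stage wet mass = m₀ − payload = 242,000 − 12,300 = 229,700 kg.
Stage dry mass = ε × stage wet mass = 0.082 × 229,700 = 18,835.4 kg.
Burnout mass m_f = stage dry + payload = 18,835.4 + 12,300 = 31,135.4 kg.
v_e = Isp · g₀ = 354 × 9.8 = 3469.2 m/s.
Δv = v_e · ln(242,000/31,135.4) = 3469.2 × ln(7.773) = 3469.2 × 2.0506 ≈ 7114 m/s.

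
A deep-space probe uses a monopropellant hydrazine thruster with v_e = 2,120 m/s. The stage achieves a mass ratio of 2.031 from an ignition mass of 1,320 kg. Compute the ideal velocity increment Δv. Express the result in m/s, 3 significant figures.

Δv = v_e · ln(2.031) = 2120.0 × 0.7085 ≈ 1502.1 m/s.

Δv ≈ 1500 m/s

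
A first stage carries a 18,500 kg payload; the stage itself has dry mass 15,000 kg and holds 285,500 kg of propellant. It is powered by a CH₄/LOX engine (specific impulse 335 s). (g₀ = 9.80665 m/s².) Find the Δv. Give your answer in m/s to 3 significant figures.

v_e = Isp · g₀ = 335 × 9.80665 = 3285.2 m/s.
m₀ = payload + dry + propellant = 18,500 + 15,000 + 285,500 = 319,000 kg.
m_f = payload + dry = 18,500 + 15,000 = 33,500 kg.
From the ideal rocket equation, Δv = v_e · ln(m₀/m_f) = 3285.2 × ln(9.522) = 3285.2 × 2.2536 ≈ 7403.7 m/s.

Δv ≈ 7400 m/s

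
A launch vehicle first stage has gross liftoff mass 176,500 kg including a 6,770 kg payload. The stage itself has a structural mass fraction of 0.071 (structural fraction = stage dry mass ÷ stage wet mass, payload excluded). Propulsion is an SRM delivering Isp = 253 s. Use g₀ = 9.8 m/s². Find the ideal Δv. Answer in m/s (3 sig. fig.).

Δv ≈ 5550 m/s

Stage wet mass = m₀ − payload = 176,500 − 6,770 = 169,730 kg.
Stage dry mass = ε × stage wet mass = 0.071 × 169,730 = 12,050.8 kg.
Burnout mass m_f = stage dry + payload = 12,050.8 + 6,770 = 18,820.8 kg.
v_e = Isp · g₀ = 253 × 9.8 = 2479.4 m/s.
Δv = v_e · ln(176,500/18,820.8) = 2479.4 × ln(9.378) = 2479.4 × 2.2384 ≈ 5550 m/s.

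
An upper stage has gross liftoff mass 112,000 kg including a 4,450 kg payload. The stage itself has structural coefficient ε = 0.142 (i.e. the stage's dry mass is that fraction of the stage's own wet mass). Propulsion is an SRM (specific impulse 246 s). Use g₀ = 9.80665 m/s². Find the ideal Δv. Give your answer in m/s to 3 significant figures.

Stage wet mass = m₀ − payload = 112,000 − 4,450 = 107,550 kg.
Stage dry mass = ε × stage wet mass = 0.142 × 107,550 = 15,272.1 kg.
Burnout mass m_f = stage dry + payload = 15,272.1 + 4,450 = 19,722.1 kg.
v_e = Isp · g₀ = 246 × 9.80665 = 2412.4 m/s.
Using Δv = v_e ln(m₀/m_f): Δv = v_e · ln(112,000/19,722.1) = 2412.4 × ln(5.679) = 2412.4 × 1.7368 ≈ 4190 m/s.

Δv ≈ 4190 m/s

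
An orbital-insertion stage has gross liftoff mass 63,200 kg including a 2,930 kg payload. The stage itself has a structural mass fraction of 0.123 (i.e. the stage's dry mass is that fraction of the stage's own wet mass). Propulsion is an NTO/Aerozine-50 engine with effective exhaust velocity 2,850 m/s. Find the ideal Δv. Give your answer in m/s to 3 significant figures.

Stage wet mass = m₀ − payload = 63,200 − 2,930 = 60,270 kg.
Stage dry mass = ε × stage wet mass = 0.123 × 60,270 = 7,413.21 kg.
Burnout mass m_f = stage dry + payload = 7,413.21 + 2,930 = 10,343.21 kg.
Δv = v_e · ln(63,200/10,343.21) = 2850.0 × ln(6.11) = 2850.0 × 1.8100 ≈ 5158 m/s.

Δv ≈ 5160 m/s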